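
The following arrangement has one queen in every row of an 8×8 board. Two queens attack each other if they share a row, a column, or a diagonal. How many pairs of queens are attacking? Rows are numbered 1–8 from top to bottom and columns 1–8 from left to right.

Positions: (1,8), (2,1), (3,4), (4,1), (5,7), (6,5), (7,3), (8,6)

2

Same column: (2,1)–(4,1) (column 1).
Same diagonal: (2,1)–(6,5) (|2−6| = |1−5| = 4).
Total attacking pairs: 2.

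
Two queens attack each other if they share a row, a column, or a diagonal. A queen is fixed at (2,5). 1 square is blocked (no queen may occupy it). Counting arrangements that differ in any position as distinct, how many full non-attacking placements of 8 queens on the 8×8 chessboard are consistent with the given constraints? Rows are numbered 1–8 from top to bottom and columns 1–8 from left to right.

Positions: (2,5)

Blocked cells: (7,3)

8

Branch on row 1: col 1 → 1; col 2 → 2; col 3 → 4; col 7 → 1; col 8 → 0.
Sum: 1 + 2 + 4 + 1 + 0 = 8.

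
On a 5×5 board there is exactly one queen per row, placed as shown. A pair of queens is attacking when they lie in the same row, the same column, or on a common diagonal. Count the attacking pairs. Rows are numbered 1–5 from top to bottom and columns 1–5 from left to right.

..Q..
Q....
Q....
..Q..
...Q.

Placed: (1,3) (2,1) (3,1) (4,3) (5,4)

6

Same column: (1,3)–(4,3) (column 3); (2,1)–(3,1) (column 1).
Same diagonal: (1,3)–(3,1) (|1−3| = |3−1| = 2); (2,1)–(4,3) (|2−4| = |1−3| = 2); (2,1)–(5,4) (|2−5| = |1−4| = 3); (4,3)–(5,4) (|4−5| = |3−4| = 1).
Total attacking pairs: 6.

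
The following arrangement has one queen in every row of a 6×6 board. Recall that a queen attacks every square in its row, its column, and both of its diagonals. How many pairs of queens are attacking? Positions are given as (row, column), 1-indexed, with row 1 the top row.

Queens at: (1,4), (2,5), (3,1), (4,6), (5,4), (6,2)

Same column: (1,4)–(5,4) (column 4).
Same diagonal: (1,4)–(2,5) (|1−2| = |4−5| = 1).
Total attacking pairs: 2.

2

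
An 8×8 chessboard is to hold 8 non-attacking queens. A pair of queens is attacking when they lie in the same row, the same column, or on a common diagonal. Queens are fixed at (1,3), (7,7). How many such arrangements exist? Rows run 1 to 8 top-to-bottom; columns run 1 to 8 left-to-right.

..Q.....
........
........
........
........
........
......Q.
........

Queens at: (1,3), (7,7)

5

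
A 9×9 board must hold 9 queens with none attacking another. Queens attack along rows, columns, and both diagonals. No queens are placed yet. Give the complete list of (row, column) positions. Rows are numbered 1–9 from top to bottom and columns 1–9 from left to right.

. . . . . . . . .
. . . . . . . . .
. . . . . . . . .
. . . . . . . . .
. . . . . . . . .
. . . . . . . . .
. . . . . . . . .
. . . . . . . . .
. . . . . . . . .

(1,6) (2,2) (3,5) (4,7) (5,9) (6,3) (7,8) (8,4) (9,1)

Row 1: Safe: 1, 2, 3, 4, 5, 6, 7, 8, 9. Place at column 6.
Row 2: attacked by (1,6)→{5,6,7}. Safe: 1, 2, 3, 4, 8, 9. Place at column 2.
Row 3: attacked by (1,6)→{4,6,8}; (2,2)→{1,2,3}. Safe: 5, 7, 9. Place at column 5.
Row 4: attacked by (1,6)→{3,6,9}; (2,2)→{2,4}; (3,5)→{4,5,6}. Safe: 1, 7, 8. Place at column 7.
Row 5: attacked by (1,6)→{2,6}; (2,2)→{2,5}; (3,5)→{3,5,7}; (4,7)→{6,7,8}. Safe: 1, 4, 9. Place at column 9.
Row 6: attacked by (1,6)→{1,6}; (2,2)→{2,6}; (3,5)→{2,5,8}; (4,7)→{5,7,9}; (5,9)→{8,9}. Safe: 3, 4. Place at column 3.
Row 7: attacked by (1,6)→{6}; (2,2)→{2,7}; (3,5)→{1,5,9}; (4,7)→{4,7}; (5,9)→{7,9}; (6,3)→{2,3,4}. Safe: 8. Place at column 8.
Row 8: attacked by (1,6)→{6}; (2,2)→{2,8}; (3,5)→{5}; (4,7)→{3,7}; (5,9)→{6,9}; (6,3)→{1,3,5}; (7,8)→{7,8,9}. Safe: 4. Place at column 4.
Row 9: attacked by (1,6)→{6}; (2,2)→{2,9}; (3,5)→{5}; (4,7)→{2,7}; (5,9)→{5,9}; (6,3)→{3,6}; (7,8)→{6,8}; (8,4)→{3,4,5}. Safe: 1. Place at column 1.
Columns [6, 2, 5, 7, 9, 3, 8, 4, 1], r−c [-5, 0, -2, -3, -4, 3, -1, 4, 8], r+c [7, 4, 8, 11, 14, 9, 15, 12, 10] are all distinct, so no two queens attack.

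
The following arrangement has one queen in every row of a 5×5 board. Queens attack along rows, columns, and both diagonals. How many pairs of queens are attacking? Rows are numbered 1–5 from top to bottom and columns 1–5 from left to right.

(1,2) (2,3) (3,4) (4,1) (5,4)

5

Same column: (3,4)–(5,4) (column 4).
Same diagonal: (1,2)–(2,3) (|1−2| = |2−3| = 1); (1,2)–(3,4) (|1−3| = |2−4| = 2); (2,3)–(3,4) (|2−3| = |3−4| = 1); (2,3)–(4,1) (|2−4| = |3−1| = 2).
Total attacking pairs: 5.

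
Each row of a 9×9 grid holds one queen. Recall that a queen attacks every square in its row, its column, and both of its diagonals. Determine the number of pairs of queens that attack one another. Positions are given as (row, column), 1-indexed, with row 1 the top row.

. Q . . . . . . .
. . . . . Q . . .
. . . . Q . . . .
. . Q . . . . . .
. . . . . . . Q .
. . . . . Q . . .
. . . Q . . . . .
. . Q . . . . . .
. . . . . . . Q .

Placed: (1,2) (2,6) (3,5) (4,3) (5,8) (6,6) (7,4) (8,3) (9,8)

Same column: (2,6)–(6,6) (column 6); (4,3)–(8,3) (column 3); (5,8)–(9,8) (column 8).
Same diagonal: (2,6)–(3,5) (|2−3| = |6−5| = 1); (4,3)–(9,8) (|4−9| = |3−8| = 5); (7,4)–(8,3) (|7−8| = |4−3| = 1).
Total attacking pairs: 6.

6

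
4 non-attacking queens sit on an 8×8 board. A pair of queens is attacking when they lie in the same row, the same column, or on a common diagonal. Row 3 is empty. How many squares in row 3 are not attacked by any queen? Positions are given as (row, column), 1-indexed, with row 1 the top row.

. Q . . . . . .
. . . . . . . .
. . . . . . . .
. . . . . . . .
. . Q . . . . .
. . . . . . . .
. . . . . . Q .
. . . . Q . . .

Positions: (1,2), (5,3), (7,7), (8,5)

2

(1,2) attacks row 3 at column 2 and diagonals 4.
(5,3) attacks row 3 at column 3 and diagonals 1, 5.
(7,7) attacks row 3 at column 7 and diagonals 3.
(8,5) attacks row 3 at column 5.
Attacked columns: {1, 2, 3, 4, 5, 7}. Safe: {6, 8}.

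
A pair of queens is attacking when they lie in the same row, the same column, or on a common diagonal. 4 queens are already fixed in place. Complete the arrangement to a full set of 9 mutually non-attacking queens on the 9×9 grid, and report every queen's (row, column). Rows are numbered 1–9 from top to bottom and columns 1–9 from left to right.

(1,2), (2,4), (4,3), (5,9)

(1,2) (2,4) (3,8) (4,3) (5,9) (6,6) (7,1) (8,5) (9,7)

Row 3: attacked by (1,2)→{2,4}; (2,4)→{3,4,5}; (4,3)→{2,3,4}; (5,9)→{7,9}. Safe: 1, 6, 8. Place at column 8.
Row 6: attacked by (1,2)→{2,7}; (2,4)→{4,8}; (3,8)→{5,8}; (4,3)→{1,3,5}; (5,9)→{8,9}. Safe: 6. Place at column 6.
Row 7: attacked by (1,2)→{2,8}; (2,4)→{4,9}; (3,8)→{4,8}; (4,3)→{3,6}; (5,9)→{7,9}; (6,6)→{5,6,7}. Safe: 1. Place at column 1.
Row 8: attacked by (1,2)→{2,9}; (2,4)→{4}; (3,8)→{3,8}; (4,3)→{3,7}; (5,9)→{6,9}; (6,6)→{4,6,8}; (7,1)→{1,2}. Safe: 5. Place at column 5.
Row 9: attacked by (1,2)→{2}; (2,4)→{4}; (3,8)→{2,8}; (4,3)→{3,8}; (5,9)→{5,9}; (6,6)→{3,6,9}; (7,1)→{1,3}; (8,5)→{4,5,6}. Safe: 7. Place at column 7.
Columns [2, 4, 8, 3, 9, 6, 1, 5, 7], r−c [-1, -2, -5, 1, -4, 0, 6, 3, 2], r+c [3, 6, 11, 7, 14, 12, 8, 13, 16] are all distinct, so no two queens attack.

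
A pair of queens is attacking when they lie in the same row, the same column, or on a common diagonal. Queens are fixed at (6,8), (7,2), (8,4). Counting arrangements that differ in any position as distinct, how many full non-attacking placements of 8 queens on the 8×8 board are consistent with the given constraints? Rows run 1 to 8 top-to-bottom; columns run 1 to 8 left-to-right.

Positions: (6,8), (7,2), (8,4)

Branch on row 1: col 1 → 0; col 5 → 0; col 6 → 1; col 7 → 1.
Sum: 0 + 0 + 1 + 1 = 2.

2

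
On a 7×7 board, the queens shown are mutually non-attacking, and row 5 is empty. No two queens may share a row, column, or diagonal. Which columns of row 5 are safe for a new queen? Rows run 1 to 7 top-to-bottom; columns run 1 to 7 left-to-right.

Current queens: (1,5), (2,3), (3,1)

columns 2, 4, 7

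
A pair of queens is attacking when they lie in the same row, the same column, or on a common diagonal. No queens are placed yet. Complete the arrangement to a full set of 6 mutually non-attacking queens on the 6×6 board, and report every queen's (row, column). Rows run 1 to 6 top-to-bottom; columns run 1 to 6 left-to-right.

Row 1: Safe: 1, 2, 3, 4, 5, 6. Place at column 3.
Row 2: attacked by (1,3)→{2,3,4}. Safe: 1, 5, 6. Place at column 6.
Row 3: attacked by (1,3)→{1,3,5}; (2,6)→{5,6}. Safe: 2, 4. Place at column 2.
Row 4: attacked by (1,3)→{3,6}; (2,6)→{4,6}; (3,2)→{1,2,3}. Safe: 5. Place at column 5.
Row 5: attacked by (1,3)→{3}; (2,6)→{3,6}; (3,2)→{2,4}; (4,5)→{4,5,6}. Safe: 1. Place at column 1.
Row 6: attacked by (1,3)→{3}; (2,6)→{2,6}; (3,2)→{2,5}; (4,5)→{3,5}; (5,1)→{1,2}. Safe: 4. Place at column 4.
Columns [3, 6, 2, 5, 1, 4], r−c [-2, -4, 1, -1, 4, 2], r+c [4, 8, 5, 9, 6, 10] are all distinct, so no two queens attack.

(1,3) (2,6) (3,2) (4,5) (5,1) (6,4)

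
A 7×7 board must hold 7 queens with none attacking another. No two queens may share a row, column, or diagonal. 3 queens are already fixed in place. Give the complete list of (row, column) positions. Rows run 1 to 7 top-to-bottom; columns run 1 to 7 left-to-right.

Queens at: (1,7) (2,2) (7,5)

Row 3: attacked by (1,7)→{5,7}; (2,2)→{1,2,3}; (7,5)→{1,5}. Safe: 4, 6. Place at column 4.
Row 4: attacked by (1,7)→{4,7}; (2,2)→{2,4}; (3,4)→{3,4,5}; (7,5)→{2,5}. Safe: 1, 6. Place at column 6.
Row 5: attacked by (1,7)→{3,7}; (2,2)→{2,5}; (3,4)→{2,4,6}; (4,6)→{5,6,7}; (7,5)→{3,5,7}. Safe: 1. Place at column 1.
Row 6: attacked by (1,7)→{2,7}; (2,2)→{2,6}; (3,4)→{1,4,7}; (4,6)→{4,6}; (5,1)→{1,2}; (7,5)→{4,5,6}. Safe: 3. Place at column 3.
Columns [7, 2, 4, 6, 1, 3, 5], r−c [-6, 0, -1, -2, 4, 3, 2], r+c [8, 4, 7, 10, 6, 9, 12] are all distinct, so no two queens attack.

(1,7) (2,2) (3,4) (4,6) (5,1) (6,3) (7,5)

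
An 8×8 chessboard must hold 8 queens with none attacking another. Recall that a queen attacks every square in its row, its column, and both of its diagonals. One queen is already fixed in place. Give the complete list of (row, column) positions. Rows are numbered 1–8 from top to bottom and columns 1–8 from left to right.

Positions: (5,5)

(1,6) (2,4) (3,2) (4,8) (5,5) (6,7) (7,1) (8,3)

Row 1: attacked by (5,5)→{1,5}. Safe: 2, 3, 4, 6, 7, 8. Place at column 6.
Row 2: attacked by (1,6)→{5,6,7}; (5,5)→{2,5,8}. Safe: 1, 3, 4. Place at column 4.
Row 3: attacked by (1,6)→{4,6,8}; (2,4)→{3,4,5}; (5,5)→{3,5,7}. Safe: 1, 2. Place at column 2.
Row 4: attacked by (1,6)→{3,6}; (2,4)→{2,4,6}; (3,2)→{1,2,3}; (5,5)→{4,5,6}. Safe: 7, 8. Place at column 8.
Row 6: attacked by (1,6)→{1,6}; (2,4)→{4,8}; (3,2)→{2,5}; (4,8)→{6,8}; (5,5)→{4,5,6}. Safe: 3, 7. Place at column 7.
Row 7: attacked by (1,6)→{6}; (2,4)→{4}; (3,2)→{2,6}; (4,8)→{5,8}; (5,5)→{3,5,7}; (6,7)→{6,7,8}. Safe: 1. Place at column 1.
Row 8: attacked by (1,6)→{6}; (2,4)→{4}; (3,2)→{2,7}; (4,8)→{4,8}; (5,5)→{2,5,8}; (6,7)→{5,7}; (7,1)→{1,2}. Safe: 3. Place at column 3.
Columns [6, 4, 2, 8, 5, 7, 1, 3], r−c [-5, -2, 1, -4, 0, -1, 6, 5], r+c [7, 6, 5, 12, 10, 13, 8, 11] are all distinct, so no two queens attack.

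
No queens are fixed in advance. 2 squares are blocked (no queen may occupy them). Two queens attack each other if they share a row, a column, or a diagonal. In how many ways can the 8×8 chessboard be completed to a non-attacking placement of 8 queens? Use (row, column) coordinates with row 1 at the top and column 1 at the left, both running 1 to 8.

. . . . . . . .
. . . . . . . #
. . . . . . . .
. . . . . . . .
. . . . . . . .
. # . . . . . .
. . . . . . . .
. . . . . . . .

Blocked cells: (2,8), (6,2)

73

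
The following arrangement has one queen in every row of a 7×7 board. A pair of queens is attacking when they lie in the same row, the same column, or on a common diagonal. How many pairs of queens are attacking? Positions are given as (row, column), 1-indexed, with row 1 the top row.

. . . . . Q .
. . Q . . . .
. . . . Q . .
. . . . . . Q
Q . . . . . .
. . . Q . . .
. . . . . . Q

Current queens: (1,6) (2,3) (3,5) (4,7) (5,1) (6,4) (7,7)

Same column: (4,7)–(7,7) (column 7).
Total attacking pairs: 1.

1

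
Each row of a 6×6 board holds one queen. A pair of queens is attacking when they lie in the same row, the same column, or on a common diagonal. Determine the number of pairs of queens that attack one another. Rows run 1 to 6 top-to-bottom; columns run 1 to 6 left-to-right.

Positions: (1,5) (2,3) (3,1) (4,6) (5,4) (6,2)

0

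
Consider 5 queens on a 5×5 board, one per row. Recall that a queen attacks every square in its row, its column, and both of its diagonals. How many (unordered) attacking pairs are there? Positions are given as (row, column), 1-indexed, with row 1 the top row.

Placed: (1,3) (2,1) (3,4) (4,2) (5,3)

Same column: (1,3)–(5,3) (column 3).
Same diagonal: (4,2)–(5,3) (|4−5| = |2−3| = 1).
Total attacking pairs: 2.

2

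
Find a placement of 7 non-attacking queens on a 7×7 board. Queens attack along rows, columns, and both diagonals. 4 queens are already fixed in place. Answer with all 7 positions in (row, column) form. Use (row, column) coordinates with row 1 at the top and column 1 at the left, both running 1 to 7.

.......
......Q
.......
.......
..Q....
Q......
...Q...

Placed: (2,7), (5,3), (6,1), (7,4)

Row 1: attacked by (2,7)→{6,7}; (5,3)→{3,7}; (6,1)→{1,6}; (7,4)→{4}. Safe: 2, 5. Place at column 5.
Row 3: attacked by (1,5)→{3,5,7}; (2,7)→{6,7}; (5,3)→{1,3,5}; (6,1)→{1,4}; (7,4)→{4}. Safe: 2. Place at column 2.
Row 4: attacked by (1,5)→{2,5}; (2,7)→{5,7}; (3,2)→{1,2,3}; (5,3)→{2,3,4}; (6,1)→{1,3}; (7,4)→{1,4,7}. Safe: 6. Place at column 6.
Columns [5, 7, 2, 6, 3, 1, 4], r−c [-4, -5, 1, -2, 2, 5, 3], r+c [6, 9, 5, 10, 8, 7, 11] are all distinct, so no two queens attack.

(1,5) (2,7) (3,2) (4,6) (5,3) (6,1) (7,4)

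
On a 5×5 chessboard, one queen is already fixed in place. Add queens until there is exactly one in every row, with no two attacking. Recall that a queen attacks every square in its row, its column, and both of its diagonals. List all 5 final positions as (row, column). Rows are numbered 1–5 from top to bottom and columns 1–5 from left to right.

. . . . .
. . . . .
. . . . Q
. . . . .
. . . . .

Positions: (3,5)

Row 1: attacked by (3,5)→{3,5}. Safe: 1, 2, 4. Place at column 1.
Row 2: attacked by (1,1)→{1,2}; (3,5)→{4,5}. Safe: 3. Place at column 3.
Row 4: attacked by (1,1)→{1,4}; (2,3)→{1,3,5}; (3,5)→{4,5}. Safe: 2. Place at column 2.
Row 5: attacked by (1,1)→{1,5}; (2,3)→{3}; (3,5)→{3,5}; (4,2)→{1,2,3}. Safe: 4. Place at column 4.
Columns [1, 3, 5, 2, 4], r−c [0, -1, -2, 2, 1], r+c [2, 5, 8, 6, 9] are all distinct, so no two queens attack.

(1,1) (2,3) (3,5) (4,2) (5,4)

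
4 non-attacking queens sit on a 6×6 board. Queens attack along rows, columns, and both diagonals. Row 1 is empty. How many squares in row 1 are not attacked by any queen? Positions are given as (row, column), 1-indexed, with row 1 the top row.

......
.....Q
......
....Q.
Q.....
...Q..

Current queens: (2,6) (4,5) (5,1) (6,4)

(2,6) attacks row 1 at column 6 and diagonals 5.
(4,5) attacks row 1 at column 5 and diagonals 2.
(5,1) attacks row 1 at column 1 and diagonals 5.
(6,4) attacks row 1 at column 4.
Attacked columns: {1, 2, 4, 5, 6}. Safe: {3}.

1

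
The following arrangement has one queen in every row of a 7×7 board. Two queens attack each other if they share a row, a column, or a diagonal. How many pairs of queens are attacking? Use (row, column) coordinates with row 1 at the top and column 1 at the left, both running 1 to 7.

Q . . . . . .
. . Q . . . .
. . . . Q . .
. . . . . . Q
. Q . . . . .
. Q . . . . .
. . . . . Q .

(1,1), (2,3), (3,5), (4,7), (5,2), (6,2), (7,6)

2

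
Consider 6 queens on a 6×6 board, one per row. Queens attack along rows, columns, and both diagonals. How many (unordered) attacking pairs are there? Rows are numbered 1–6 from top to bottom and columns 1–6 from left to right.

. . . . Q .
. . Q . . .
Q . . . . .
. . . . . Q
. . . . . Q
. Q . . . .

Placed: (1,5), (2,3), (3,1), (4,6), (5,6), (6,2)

Same column: (4,6)–(5,6) (column 6).
Same diagonal: (2,3)–(5,6) (|2−5| = |3−6| = 3).
Total attacking pairs: 2.

2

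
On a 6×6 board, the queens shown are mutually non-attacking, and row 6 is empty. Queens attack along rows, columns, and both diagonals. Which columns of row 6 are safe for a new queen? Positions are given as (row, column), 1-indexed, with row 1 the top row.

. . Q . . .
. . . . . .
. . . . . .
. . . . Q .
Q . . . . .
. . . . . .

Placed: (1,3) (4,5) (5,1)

(1,3) attacks row 6 at column 3.
(4,5) attacks row 6 at column 5 and diagonals 3.
(5,1) attacks row 6 at column 1 and diagonals 2.
Attacked columns: {1, 2, 3, 5}. Safe: {4, 6}.

columns 4, 6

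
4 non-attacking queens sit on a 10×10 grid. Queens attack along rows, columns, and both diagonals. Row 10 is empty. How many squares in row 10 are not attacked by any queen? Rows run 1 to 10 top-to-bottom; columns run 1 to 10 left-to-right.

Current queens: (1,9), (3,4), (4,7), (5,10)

(1,9) attacks row 10 at column 9.
(3,4) attacks row 10 at column 4.
(4,7) attacks row 10 at column 7 and diagonals 1.
(5,10) attacks row 10 at column 10 and diagonals 5.
Attacked columns: {1, 4, 5, 7, 9, 10}. Safe: {2, 3, 6, 8}.

4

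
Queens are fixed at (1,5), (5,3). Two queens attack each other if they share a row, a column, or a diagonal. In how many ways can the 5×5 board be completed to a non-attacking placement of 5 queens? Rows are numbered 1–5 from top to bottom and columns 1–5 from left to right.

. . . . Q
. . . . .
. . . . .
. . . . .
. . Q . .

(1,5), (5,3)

Branch on row 2: col 1 → 0; col 2 → 1.
Sum: 0 + 1 = 1.

1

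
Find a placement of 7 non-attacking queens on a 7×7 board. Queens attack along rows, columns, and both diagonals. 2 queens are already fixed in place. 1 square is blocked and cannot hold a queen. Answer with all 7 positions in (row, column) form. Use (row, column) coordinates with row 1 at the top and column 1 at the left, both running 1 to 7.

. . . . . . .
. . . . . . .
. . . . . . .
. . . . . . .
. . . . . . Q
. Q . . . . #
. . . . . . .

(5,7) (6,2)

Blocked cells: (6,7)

(1,6) (2,1) (3,3) (4,5) (5,7) (6,2) (7,4)

Row 1: attacked by (5,7)→{3,7}; (6,2)→{2,7}. Safe: 1, 4, 5, 6. Place at column 6.
Row 2: attacked by (1,6)→{5,6,7}; (5,7)→{4,7}; (6,2)→{2,6}. Safe: 1, 3. Place at column 1.
Row 3: attacked by (1,6)→{4,6}; (2,1)→{1,2}; (5,7)→{5,7}; (6,2)→{2,5}. Safe: 3. Place at column 3.
Row 4: attacked by (1,6)→{3,6}; (2,1)→{1,3}; (3,3)→{2,3,4}; (5,7)→{6,7}; (6,2)→{2,4}. Safe: 5. Place at column 5.
Row 7: attacked by (1,6)→{6}; (2,1)→{1,6}; (3,3)→{3,7}; (4,5)→{2,5}; (5,7)→{5,7}; (6,2)→{1,2,3}. Safe: 4. Place at column 4.
Columns [6, 1, 3, 5, 7, 2, 4], r−c [-5, 1, 0, -1, -2, 4, 3], r+c [7, 3, 6, 9, 12, 8, 11] are all distinct, so no two queens attack.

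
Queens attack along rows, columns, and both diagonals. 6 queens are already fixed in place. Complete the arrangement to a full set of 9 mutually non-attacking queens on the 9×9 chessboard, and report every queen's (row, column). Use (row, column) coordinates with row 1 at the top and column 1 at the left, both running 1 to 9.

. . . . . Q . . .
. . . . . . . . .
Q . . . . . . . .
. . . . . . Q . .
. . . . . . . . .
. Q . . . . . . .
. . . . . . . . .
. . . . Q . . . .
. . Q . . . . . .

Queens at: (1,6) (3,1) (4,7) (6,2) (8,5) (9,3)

(1,6) (2,8) (3,1) (4,7) (5,4) (6,2) (7,9) (8,5) (9,3)

Row 2: attacked by (1,6)→{5,6,7}; (3,1)→{1,2}; (4,7)→{5,7,9}; (6,2)→{2,6}; (8,5)→{5}; (9,3)→{3}. Safe: 4, 8. Place at column 8.
Row 5: attacked by (1,6)→{2,6}; (2,8)→{5,8}; (3,1)→{1,3}; (4,7)→{6,7,8}; (6,2)→{1,2,3}; (8,5)→{2,5,8}; (9,3)→{3,7}. Safe: 4, 9. Place at column 4.
Row 7: attacked by (1,6)→{6}; (2,8)→{3,8}; (3,1)→{1,5}; (4,7)→{4,7}; (5,4)→{2,4,6}; (6,2)→{1,2,3}; (8,5)→{4,5,6}; (9,3)→{1,3,5}. Safe: 9. Place at column 9.
Columns [6, 8, 1, 7, 4, 2, 9, 5, 3], r−c [-5, -6, 2, -3, 1, 4, -2, 3, 6], r+c [7, 10, 4, 11, 9, 8, 16, 13, 12] are all distinct, so no two queens attack.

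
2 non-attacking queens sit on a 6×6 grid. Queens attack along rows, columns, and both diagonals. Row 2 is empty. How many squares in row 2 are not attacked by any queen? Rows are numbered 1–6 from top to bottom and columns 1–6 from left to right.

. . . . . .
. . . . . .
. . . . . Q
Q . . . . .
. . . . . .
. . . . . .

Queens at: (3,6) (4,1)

(3,6) attacks row 2 at column 6 and diagonals 5.
(4,1) attacks row 2 at column 1 and diagonals 3.
Attacked columns: {1, 3, 5, 6}. Safe: {2, 4}.

2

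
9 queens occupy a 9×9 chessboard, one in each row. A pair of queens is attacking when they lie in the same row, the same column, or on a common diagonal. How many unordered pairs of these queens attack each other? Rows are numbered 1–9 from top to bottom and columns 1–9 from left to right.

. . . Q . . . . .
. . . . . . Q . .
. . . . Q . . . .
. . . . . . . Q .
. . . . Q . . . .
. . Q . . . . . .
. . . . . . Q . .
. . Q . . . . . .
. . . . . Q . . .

6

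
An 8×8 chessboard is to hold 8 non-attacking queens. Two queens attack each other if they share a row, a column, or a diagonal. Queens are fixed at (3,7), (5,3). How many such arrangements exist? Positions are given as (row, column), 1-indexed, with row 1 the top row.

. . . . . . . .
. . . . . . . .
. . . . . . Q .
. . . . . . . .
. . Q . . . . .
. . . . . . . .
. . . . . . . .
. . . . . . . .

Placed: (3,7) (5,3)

Branch on row 1: col 1 → 0; col 2 → 1; col 4 → 0; col 6 → 2; col 8 → 0.
Sum: 0 + 1 + 0 + 2 + 0 = 3.

3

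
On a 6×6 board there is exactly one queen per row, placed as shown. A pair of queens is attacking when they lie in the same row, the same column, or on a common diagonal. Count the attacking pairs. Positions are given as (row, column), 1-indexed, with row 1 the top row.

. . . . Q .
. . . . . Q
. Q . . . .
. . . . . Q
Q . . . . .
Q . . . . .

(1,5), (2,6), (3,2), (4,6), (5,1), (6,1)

Same column: (2,6)–(4,6) (column 6); (5,1)–(6,1) (column 1).
Same diagonal: (1,5)–(2,6) (|1−2| = |5−6| = 1); (1,5)–(5,1) (|1−5| = |5−1| = 4).
Total attacking pairs: 4.

4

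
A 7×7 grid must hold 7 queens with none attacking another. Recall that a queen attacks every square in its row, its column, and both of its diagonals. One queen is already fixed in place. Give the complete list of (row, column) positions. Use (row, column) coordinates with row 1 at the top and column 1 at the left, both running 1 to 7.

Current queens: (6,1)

Row 1: attacked by (6,1)→{1,6}. Safe: 2, 3, 4, 5, 7. Place at column 4.
Row 2: attacked by (1,4)→{3,4,5}; (6,1)→{1,5}. Safe: 2, 6, 7. Place at column 2.
Row 3: attacked by (1,4)→{2,4,6}; (2,2)→{1,2,3}; (6,1)→{1,4}. Safe: 5, 7. Place at column 7.
Row 4: attacked by (1,4)→{1,4,7}; (2,2)→{2,4}; (3,7)→{6,7}; (6,1)→{1,3}. Safe: 5. Place at column 5.
Row 5: attacked by (1,4)→{4}; (2,2)→{2,5}; (3,7)→{5,7}; (4,5)→{4,5,6}; (6,1)→{1,2}. Safe: 3. Place at column 3.
Row 7: attacked by (1,4)→{4}; (2,2)→{2,7}; (3,7)→{3,7}; (4,5)→{2,5}; (5,3)→{1,3,5}; (6,1)→{1,2}. Safe: 6. Place at column 6.
Columns [4, 2, 7, 5, 3, 1, 6], r−c [-3, 0, -4, -1, 2, 5, 1], r+c [5, 4, 10, 9, 8, 7, 13] are all distinct, so no two queens attack.

(1,4) (2,2) (3,7) (4,5) (5,3) (6,1) (7,6)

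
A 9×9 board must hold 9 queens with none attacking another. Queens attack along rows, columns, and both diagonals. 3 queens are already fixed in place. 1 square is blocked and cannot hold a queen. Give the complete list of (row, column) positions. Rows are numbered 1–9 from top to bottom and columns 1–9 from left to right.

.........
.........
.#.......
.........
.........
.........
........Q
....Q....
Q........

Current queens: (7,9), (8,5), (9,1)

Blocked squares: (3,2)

(1,7) (2,3) (3,8) (4,2) (5,4) (6,6) (7,9) (8,5) (9,1)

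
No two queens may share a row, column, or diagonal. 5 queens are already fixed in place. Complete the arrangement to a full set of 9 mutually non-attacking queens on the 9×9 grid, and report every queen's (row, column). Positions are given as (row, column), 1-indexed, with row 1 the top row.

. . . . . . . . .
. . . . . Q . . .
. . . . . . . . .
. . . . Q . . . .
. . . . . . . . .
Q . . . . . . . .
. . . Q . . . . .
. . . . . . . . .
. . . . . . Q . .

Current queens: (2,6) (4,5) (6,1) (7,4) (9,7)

Row 1: attacked by (2,6)→{5,6,7}; (4,5)→{2,5,8}; (6,1)→{1,6}; (7,4)→{4}; (9,7)→{7}. Safe: 3, 9. Place at column 3.
Row 3: attacked by (1,3)→{1,3,5}; (2,6)→{5,6,7}; (4,5)→{4,5,6}; (6,1)→{1,4}; (7,4)→{4,8}; (9,7)→{1,7}. Safe: 2, 9. Place at column 9.
Row 5: attacked by (1,3)→{3,7}; (2,6)→{3,6,9}; (3,9)→{7,9}; (4,5)→{4,5,6}; (6,1)→{1,2}; (7,4)→{2,4,6}; (9,7)→{3,7}. Safe: 8. Place at column 8.
Row 8: attacked by (1,3)→{3}; (2,6)→{6}; (3,9)→{4,9}; (4,5)→{1,5,9}; (5,8)→{5,8}; (6,1)→{1,3}; (7,4)→{3,4,5}; (9,7)→{6,7,8}. Safe: 2. Place at column 2.
Columns [3, 6, 9, 5, 8, 1, 4, 2, 7], r−c [-2, -4, -6, -1, -3, 5, 3, 6, 2], r+c [4, 8, 12, 9, 13, 7, 11, 10, 16] are all distinct, so no two queens attack.

(1,3) (2,6) (3,9) (4,5) (5,8) (6,1) (7,4) (8,2) (9,7)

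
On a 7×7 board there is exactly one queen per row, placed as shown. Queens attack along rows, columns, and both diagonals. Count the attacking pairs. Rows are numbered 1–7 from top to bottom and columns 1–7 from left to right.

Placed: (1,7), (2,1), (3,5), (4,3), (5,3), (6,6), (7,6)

Same column: (4,3)–(5,3) (column 3); (6,6)–(7,6) (column 6).
Same diagonal: (1,7)–(3,5) (|1−3| = |7−5| = 2); (1,7)–(5,3) (|1−5| = |7−3| = 4); (2,1)–(4,3) (|2−4| = |1−3| = 2); (2,1)–(7,6) (|2−7| = |1−6| = 5); (3,5)–(5,3) (|3−5| = |5−3| = 2); (4,3)–(7,6) (|4−7| = |3−6| = 3).
Total attacking pairs: 8.

8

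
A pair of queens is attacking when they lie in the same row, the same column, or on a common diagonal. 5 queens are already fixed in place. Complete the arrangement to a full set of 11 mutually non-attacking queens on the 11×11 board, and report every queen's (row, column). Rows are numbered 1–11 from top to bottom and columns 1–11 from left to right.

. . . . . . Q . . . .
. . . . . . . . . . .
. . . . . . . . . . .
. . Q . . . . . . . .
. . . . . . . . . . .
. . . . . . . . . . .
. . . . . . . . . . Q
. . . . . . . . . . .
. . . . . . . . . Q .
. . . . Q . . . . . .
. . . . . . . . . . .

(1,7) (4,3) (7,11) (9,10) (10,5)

(1,7) (2,9) (3,6) (4,3) (5,1) (6,4) (7,11) (8,8) (9,10) (10,5) (11,2)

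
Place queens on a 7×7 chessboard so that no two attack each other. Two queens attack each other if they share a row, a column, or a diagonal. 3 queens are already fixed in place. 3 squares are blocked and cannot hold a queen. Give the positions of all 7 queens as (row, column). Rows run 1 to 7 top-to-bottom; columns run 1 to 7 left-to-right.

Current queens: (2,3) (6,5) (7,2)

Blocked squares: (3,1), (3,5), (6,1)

Row 1: attacked by (2,3)→{2,3,4}; (6,5)→{5}; (7,2)→{2}. Safe: 1, 6, 7. Place at column 6.
Row 3: attacked by (1,6)→{4,6}; (2,3)→{2,3,4}; (6,5)→{2,5}; (7,2)→{2,6}. Blocked: 1,5. Safe: 7. Place at column 7.
Row 4: attacked by (1,6)→{3,6}; (2,3)→{1,3,5}; (3,7)→{6,7}; (6,5)→{3,5,7}; (7,2)→{2,5}. Safe: 4. Place at column 4.
Row 5: attacked by (1,6)→{2,6}; (2,3)→{3,6}; (3,7)→{5,7}; (4,4)→{3,4,5}; (6,5)→{4,5,6}; (7,2)→{2,4}. Safe: 1. Place at column 1.
Columns [6, 3, 7, 4, 1, 5, 2], r−c [-5, -1, -4, 0, 4, 1, 5], r+c [7, 5, 10, 8, 6, 11, 9] are all distinct, so no two queens attack.

(1,6) (2,3) (3,7) (4,4) (5,1) (6,5) (7,2)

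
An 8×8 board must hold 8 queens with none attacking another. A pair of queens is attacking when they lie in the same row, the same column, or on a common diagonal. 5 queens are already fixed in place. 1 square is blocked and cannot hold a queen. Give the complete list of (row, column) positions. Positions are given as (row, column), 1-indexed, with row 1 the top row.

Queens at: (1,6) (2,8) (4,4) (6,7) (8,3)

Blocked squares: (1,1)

Row 3: attacked by (1,6)→{4,6,8}; (2,8)→{7,8}; (4,4)→{3,4,5}; (6,7)→{4,7}; (8,3)→{3,8}. Safe: 1, 2. Place at column 2.
Row 5: attacked by (1,6)→{2,6}; (2,8)→{5,8}; (3,2)→{2,4}; (4,4)→{3,4,5}; (6,7)→{6,7,8}; (8,3)→{3,6}. Safe: 1. Place at column 1.
Row 7: attacked by (1,6)→{6}; (2,8)→{3,8}; (3,2)→{2,6}; (4,4)→{1,4,7}; (5,1)→{1,3}; (6,7)→{6,7,8}; (8,3)→{2,3,4}. Safe: 5. Place at column 5.
Columns [6, 8, 2, 4, 1, 7, 5, 3], r−c [-5, -6, 1, 0, 4, -1, 2, 5], r+c [7, 10, 5, 8, 6, 13, 12, 11] are all distinct, so no two queens attack.

(1,6) (2,8) (3,2) (4,4) (5,1) (6,7) (7,5) (8,3)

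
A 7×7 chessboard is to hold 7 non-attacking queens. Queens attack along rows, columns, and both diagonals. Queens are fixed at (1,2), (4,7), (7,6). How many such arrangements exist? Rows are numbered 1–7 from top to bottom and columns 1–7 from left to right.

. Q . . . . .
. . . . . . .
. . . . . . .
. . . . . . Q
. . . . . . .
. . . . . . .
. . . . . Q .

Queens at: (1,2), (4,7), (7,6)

1

Branch on row 2: col 4 → 1.
Sum: 1 = 1.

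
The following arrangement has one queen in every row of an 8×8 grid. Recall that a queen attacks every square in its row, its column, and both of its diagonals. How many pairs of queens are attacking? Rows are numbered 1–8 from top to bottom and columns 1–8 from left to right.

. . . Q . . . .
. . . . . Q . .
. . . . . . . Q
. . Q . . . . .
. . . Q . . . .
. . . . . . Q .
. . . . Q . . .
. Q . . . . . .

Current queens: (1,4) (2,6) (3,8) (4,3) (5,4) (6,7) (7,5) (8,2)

Same column: (1,4)–(5,4) (column 4).
Same diagonal: (4,3)–(5,4) (|4−5| = |3−4| = 1).
Total attacking pairs: 2.

2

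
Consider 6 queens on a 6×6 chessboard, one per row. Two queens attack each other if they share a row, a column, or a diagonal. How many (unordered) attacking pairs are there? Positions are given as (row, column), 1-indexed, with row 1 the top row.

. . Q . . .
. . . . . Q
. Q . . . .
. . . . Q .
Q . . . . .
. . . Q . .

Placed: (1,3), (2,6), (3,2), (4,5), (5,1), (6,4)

0

All columns are distinct and no two queens satisfy |Δrow| = |Δcol|, so no pair attacks.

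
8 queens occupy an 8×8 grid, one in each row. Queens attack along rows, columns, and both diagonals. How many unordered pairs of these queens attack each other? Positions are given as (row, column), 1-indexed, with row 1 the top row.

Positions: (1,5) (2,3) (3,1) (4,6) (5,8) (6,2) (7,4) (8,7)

0

All columns are distinct and no two queens satisfy |Δrow| = |Δcol|, so no pair attacks.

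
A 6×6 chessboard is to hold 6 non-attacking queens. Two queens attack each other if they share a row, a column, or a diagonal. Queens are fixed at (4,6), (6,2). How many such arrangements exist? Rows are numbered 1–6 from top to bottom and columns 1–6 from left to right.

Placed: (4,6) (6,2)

1

Branch on row 1: col 1 → 0; col 4 → 0; col 5 → 1.
Sum: 0 + 0 + 1 = 1.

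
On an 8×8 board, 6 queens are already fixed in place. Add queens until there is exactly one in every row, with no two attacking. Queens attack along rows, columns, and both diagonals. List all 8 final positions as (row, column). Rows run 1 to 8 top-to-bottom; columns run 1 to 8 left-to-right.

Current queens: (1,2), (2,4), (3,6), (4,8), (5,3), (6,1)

Row 7: attacked by (1,2)→{2,8}; (2,4)→{4}; (3,6)→{2,6}; (4,8)→{5,8}; (5,3)→{1,3,5}; (6,1)→{1,2}. Safe: 7. Place at column 7.
Row 8: attacked by (1,2)→{2}; (2,4)→{4}; (3,6)→{1,6}; (4,8)→{4,8}; (5,3)→{3,6}; (6,1)→{1,3}; (7,7)→{6,7,8}. Safe: 5. Place at column 5.
Columns [2, 4, 6, 8, 3, 1, 7, 5], r−c [-1, -2, -3, -4, 2, 5, 0, 3], r+c [3, 6, 9, 12, 8, 7, 14, 13] are all distinct, so no two queens attack.

(1,2) (2,4) (3,6) (4,8) (5,3) (6,1) (7,7) (8,5)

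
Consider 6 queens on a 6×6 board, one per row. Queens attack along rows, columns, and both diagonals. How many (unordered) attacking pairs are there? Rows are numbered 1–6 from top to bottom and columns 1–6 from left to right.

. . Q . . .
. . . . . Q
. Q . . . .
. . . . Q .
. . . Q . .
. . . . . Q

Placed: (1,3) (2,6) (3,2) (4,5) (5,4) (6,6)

3

Same column: (2,6)–(6,6) (column 6).
Same diagonal: (3,2)–(5,4) (|3−5| = |2−4| = 2); (4,5)–(5,4) (|4−5| = |5−4| = 1).
Total attacking pairs: 3.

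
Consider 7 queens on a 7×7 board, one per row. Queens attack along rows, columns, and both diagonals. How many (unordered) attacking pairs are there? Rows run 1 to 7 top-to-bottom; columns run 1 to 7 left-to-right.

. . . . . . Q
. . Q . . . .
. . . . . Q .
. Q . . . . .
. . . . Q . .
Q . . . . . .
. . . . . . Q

Same column: (1,7)–(7,7) (column 7).
Same diagonal: (5,5)–(7,7) (|5−7| = |5−7| = 2).
Total attacking pairs: 2.

2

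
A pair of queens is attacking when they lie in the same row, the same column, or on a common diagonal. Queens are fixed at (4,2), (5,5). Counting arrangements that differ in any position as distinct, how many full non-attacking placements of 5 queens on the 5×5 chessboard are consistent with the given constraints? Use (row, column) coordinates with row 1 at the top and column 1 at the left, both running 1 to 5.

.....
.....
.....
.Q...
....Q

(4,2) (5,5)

Branch on row 1: col 3 → 1; col 4 → 0.
Sum: 1 + 0 = 1.

1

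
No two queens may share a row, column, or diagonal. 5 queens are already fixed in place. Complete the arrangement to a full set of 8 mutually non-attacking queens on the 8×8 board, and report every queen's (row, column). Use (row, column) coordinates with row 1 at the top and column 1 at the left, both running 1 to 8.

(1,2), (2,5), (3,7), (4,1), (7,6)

(1,2) (2,5) (3,7) (4,1) (5,3) (6,8) (7,6) (8,4)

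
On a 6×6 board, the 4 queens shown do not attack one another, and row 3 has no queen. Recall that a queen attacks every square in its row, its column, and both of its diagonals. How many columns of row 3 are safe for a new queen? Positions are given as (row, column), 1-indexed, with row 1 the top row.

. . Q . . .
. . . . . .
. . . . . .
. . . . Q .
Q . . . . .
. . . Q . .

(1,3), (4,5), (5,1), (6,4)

1

(1,3) attacks row 3 at column 3 and diagonals 1, 5.
(4,5) attacks row 3 at column 5 and diagonals 4, 6.
(5,1) attacks row 3 at column 1 and diagonals 3.
(6,4) attacks row 3 at column 4 and diagonals 1.
Attacked columns: {1, 3, 4, 5, 6}. Safe: {2}.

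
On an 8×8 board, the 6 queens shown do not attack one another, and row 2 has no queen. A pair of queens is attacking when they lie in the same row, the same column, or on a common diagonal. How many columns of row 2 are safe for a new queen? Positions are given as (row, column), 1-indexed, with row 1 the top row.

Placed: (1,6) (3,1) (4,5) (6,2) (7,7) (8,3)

(1,6) attacks row 2 at column 6 and diagonals 5, 7.
(3,1) attacks row 2 at column 1 and diagonals 2.
(4,5) attacks row 2 at column 5 and diagonals 3, 7.
(6,2) attacks row 2 at column 2 and diagonals 6.
(7,7) attacks row 2 at column 7 and diagonals 2.
(8,3) attacks row 2 at column 3.
Attacked columns: {1, 2, 3, 5, 6, 7}. Safe: {4, 8}.

2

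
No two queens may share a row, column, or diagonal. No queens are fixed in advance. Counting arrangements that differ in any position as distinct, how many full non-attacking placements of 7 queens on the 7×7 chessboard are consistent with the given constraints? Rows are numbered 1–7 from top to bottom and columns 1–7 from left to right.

40

Branch on row 1: col 1 → 4; col 2 → 7; col 3 → 6; col 4 → 6; col 5 → 6; col 6 → 7; col 7 → 4.
Sum: 4 + 7 + 6 + 6 + 6 + 7 + 4 = 40.
(This is the classic 7-queens count.)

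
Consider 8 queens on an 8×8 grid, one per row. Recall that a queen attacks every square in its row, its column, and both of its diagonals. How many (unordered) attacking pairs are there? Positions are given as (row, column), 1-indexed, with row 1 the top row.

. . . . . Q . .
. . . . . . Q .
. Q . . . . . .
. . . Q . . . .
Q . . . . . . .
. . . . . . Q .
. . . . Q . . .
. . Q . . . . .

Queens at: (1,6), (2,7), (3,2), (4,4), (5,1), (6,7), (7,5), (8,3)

2

Same column: (2,7)–(6,7) (column 7).
Same diagonal: (1,6)–(2,7) (|1−2| = |6−7| = 1).
Total attacking pairs: 2.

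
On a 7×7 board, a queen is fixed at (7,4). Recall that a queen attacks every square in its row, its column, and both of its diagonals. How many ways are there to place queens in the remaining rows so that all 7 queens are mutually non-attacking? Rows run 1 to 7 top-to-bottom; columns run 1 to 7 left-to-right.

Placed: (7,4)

Branch on row 1: col 1 → 1; col 2 → 1; col 3 → 1; col 5 → 1; col 6 → 1; col 7 → 1.
Sum: 1 + 1 + 1 + 1 + 1 + 1 = 6.

6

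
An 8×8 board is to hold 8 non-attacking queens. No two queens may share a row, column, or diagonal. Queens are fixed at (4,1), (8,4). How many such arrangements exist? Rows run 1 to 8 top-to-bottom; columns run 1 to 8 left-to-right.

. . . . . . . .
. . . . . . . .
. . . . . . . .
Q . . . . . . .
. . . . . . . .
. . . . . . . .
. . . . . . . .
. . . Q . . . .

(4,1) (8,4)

Branch on row 1: col 2 → 2; col 3 → 1; col 5 → 0; col 6 → 1; col 7 → 1; col 8 → 0.
Sum: 2 + 1 + 0 + 1 + 1 + 0 = 5.

5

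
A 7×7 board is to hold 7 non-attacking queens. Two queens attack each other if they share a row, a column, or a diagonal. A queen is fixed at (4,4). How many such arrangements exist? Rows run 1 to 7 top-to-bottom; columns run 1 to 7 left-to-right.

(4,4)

Branch on row 1: col 2 → 2; col 3 → 2; col 5 → 2; col 6 → 2.
Sum: 2 + 2 + 2 + 2 = 8.

8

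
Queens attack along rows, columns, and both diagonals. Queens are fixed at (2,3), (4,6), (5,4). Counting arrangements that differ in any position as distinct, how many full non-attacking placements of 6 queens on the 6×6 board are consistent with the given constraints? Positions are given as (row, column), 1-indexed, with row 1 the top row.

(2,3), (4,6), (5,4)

Branch on row 1: col 1 → 0; col 5 → 1.
Sum: 0 + 1 = 1.

1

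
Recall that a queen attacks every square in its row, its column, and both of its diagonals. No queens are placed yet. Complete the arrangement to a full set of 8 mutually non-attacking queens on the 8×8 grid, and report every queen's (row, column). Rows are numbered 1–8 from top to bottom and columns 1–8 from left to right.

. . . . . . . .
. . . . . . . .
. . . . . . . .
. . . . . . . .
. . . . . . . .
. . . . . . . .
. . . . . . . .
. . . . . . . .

(1,7) (2,2) (3,6) (4,3) (5,1) (6,4) (7,8) (8,5)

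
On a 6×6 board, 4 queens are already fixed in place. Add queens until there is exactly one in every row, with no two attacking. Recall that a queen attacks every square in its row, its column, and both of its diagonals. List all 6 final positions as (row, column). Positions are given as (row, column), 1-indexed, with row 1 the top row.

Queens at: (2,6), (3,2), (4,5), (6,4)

Row 1: attacked by (2,6)→{5,6}; (3,2)→{2,4}; (4,5)→{2,5}; (6,4)→{4}. Safe: 1, 3. Place at column 3.
Row 5: attacked by (1,3)→{3}; (2,6)→{3,6}; (3,2)→{2,4}; (4,5)→{4,5,6}; (6,4)→{3,4,5}. Safe: 1. Place at column 1.
Columns [3, 6, 2, 5, 1, 4], r−c [-2, -4, 1, -1, 4, 2], r+c [4, 8, 5, 9, 6, 10] are all distinct, so no two queens attack.

(1,3) (2,6) (3,2) (4,5) (5,1) (6,4)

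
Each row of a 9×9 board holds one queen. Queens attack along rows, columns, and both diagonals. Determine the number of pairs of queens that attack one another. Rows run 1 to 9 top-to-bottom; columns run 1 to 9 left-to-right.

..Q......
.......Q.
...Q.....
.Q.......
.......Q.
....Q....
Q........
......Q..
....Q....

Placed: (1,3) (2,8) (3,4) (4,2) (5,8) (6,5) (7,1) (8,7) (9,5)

3

Same column: (2,8)–(5,8) (column 8); (6,5)–(9,5) (column 5).
Same diagonal: (6,5)–(8,7) (|6−8| = |5−7| = 2).
Total attacking pairs: 3.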